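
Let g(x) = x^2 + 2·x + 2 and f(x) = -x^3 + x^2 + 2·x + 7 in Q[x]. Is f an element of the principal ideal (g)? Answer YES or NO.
NO

In Q[x] the ideal (g) consists of all multiples of g, so f ∈ (g) iff g | f, i.e. iff the remainder of f on division by g is 0. Divide f by g (g is monic, so eliminate the leading term of the running remainder at each step):
  leading term -x^3: subtract (-x)·g(x) = -x^3 - 2·x^2 - 2·x, leaving 3·x^2 + 4·x + 7
  leading term 3·x^2: subtract (3)·g(x) = 3·x^2 + 6·x + 6, leaving 1 - 2·x
The remainder r(x) = 1 - 2·x ≠ 0 (and deg r < deg g), so g ∤ f, i.e. f ∉ (g).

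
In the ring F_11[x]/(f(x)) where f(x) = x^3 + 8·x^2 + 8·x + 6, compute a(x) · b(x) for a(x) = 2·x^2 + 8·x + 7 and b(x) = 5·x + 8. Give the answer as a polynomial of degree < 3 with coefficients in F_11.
a · b ≡ 9·x^2 + 8·x + 7 (mod f(x))

Multiply as integer polynomials: a · b = 10·x^3 + 56·x^2 + 99·x + 56. Reducing coefficients mod 11: a · b ≡ 10·x^3 + x^2 + 1. Now divide by f(x) = x^3 + 8·x^2 + 8·x + 6 in F_11[x], eliminating the leading term at each step:
  leading term 10·x^3: subtract (10)·f(x) = 10·x^3 + 3·x^2 + 3·x + 5, leaving 9·x^2 + 8·x + 7 (coefficients mod 11)
The degree is now < 3, so this is the remainder. Hence a · b ≡ 9·x^2 + 8·x + 7 in F_11[x]/(f).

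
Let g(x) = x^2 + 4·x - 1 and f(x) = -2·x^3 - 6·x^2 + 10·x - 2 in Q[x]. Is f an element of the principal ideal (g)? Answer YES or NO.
In Q[x] the ideal (g) consists of all multiples of g, so f ∈ (g) iff g | f, i.e. iff the remainder of f on division by g is 0. Divide f by g (g is monic, so eliminate the leading term of the running remainder at each step):
  leading term -2·x^3: subtract (-2·x)·g(x) = -2·x^3 - 8·x^2 + 2·x, leaving 2·x^2 + 8·x - 2
  leading term 2·x^2: subtract (2)·g(x) = 2·x^2 + 8·x - 2, leaving 0
The remainder is 0, so f(x) = g(x) · h(x) with h(x) = 2 - 2·x. Hence g | f, i.e. f ∈ (g).

Final answer: YES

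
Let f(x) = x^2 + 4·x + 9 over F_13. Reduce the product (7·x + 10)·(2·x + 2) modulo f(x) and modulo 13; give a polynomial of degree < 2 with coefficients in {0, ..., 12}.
Multiply as integer polynomials: a · b = 14·x^2 + 34·x + 20. Reducing coefficients mod 13: a · b ≡ x^2 + 8·x + 7. Now divide by f(x) = x^2 + 4·x + 9 in F_13[x], eliminating the leading term at each step:
  leading term x^2: subtract (1)·f(x) = x^2 + 4·x + 9, leaving 4·x + 11 (coefficients mod 13)
The degree is now < 2, so this is the remainder. Hence a · b ≡ 4·x + 11 in F_13[x]/(f).

Final answer: a · b ≡ 4·x + 11 (mod f(x))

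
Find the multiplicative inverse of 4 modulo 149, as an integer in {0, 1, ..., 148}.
Apply the extended Euclidean algorithm to (149, 4), tracking rows (r, s, t) with s·149 + t·4 = r. Each division r_prev = q·r_cur + r_new produces the new row as (previous row) − q·(current row):
  row A: (149, 1, 0)   [1·149 + 0·4 = 149]
  row B: (4, 0, 1)   [0·149 + 1·4 = 4]
  149 = 37·4 + 1   → row C = row A − 37·row B = (1, 1, −37)   [check: 1·149 − 37·4 = 1]
  4 = 4·1 + 0   → remainder 0, stop. gcd = 1 (last nonzero row C).
The gcd is 1, so 4 is invertible mod 149. The last nonzero row gives 1·149 − 37·4 = 1, so t = −37. So 4^(−1) ≡ −37 ≡ 112 (mod 149). Verify: 4 · 112 = 448 ≡ 1 (mod 149). ✓

Final answer: 4^(−1) ≡ 112 (mod 149)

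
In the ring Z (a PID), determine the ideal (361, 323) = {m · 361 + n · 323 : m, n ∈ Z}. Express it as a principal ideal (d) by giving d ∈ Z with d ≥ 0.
In the PID Z, (a, b) is generated by gcd(a, b). Compute gcd(361, 323) with the extended Euclidean algorithm, tracking rows (r, s, t) with s·361 + t·323 = r:
  row A: (361, 1, 0)   [1·361 + 0·323 = 361]
  row B: (323, 0, 1)   [0·361 + 1·323 = 323]
  361 = 1·323 + 38   → row C = row A − 1·row B = (38, 1, −1)   [check: 1·361 − 1·323 = 38]
  323 = 8·38 + 19   → row D = row B − 8·row C = (19, −8, 9)   [check: −8·361 + 9·323 = 19]
  38 = 2·19 + 0   → remainder 0, stop. gcd = 19 (last nonzero row D).
So gcd(361, 323) = 19, with Bézout identity −8·361 + 9·323 = 19. Containment (⊇): the Bézout identity exhibits 19 as an element of (361, 323), giving (19) ⊆ (361, 323). Containment (⊆): since 19 | 361 and 19 | 323 (361 = 19·19, 323 = 19·17), every Z-linear combination of 361 and 323 is divisible by 19, so (361, 323) ⊆ (19). Therefore (361, 323) = (19), d = 19.

Final answer: (361, 323) = (19); d = 19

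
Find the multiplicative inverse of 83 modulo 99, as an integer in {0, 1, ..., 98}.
83^(−1) ≡ 68 (mod 99)

Apply the extended Euclidean algorithm to (99, 83), tracking rows (r, s, t) with s·99 + t·83 = r. Each division r_prev = q·r_cur + r_new produces the new row as (previous row) − q·(current row):
  row A: (99, 1, 0)   [1·99 + 0·83 = 99]
  row B: (83, 0, 1)   [0·99 + 1·83 = 83]
  99 = 1·83 + 16   → row C = row A − 1·row B = (16, 1, −1)   [check: 1·99 − 1·83 = 16]
  83 = 5·16 + 3   → row D = row B − 5·row C = (3, −5, 6)   [check: −5·99 + 6·83 = 3]
  16 = 5·3 + 1   → row E = row C − 5·row D = (1, 26, −31)   [check: 26·99 − 31·83 = 1]
  3 = 3·1 + 0   → remainder 0, stop. gcd = 1 (last nonzero row E).
The gcd is 1, so 83 is invertible mod 99. The last nonzero row gives 26·99 − 31·83 = 1, so t = −31. So 83^(−1) ≡ −31 ≡ 68 (mod 99). Verify: 83 · 68 = 5644 ≡ 1 (mod 99). ✓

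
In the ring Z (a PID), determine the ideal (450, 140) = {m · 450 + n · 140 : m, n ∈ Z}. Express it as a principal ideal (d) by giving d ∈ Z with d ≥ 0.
(450, 140) = (10); d = 10

In the PID Z, (a, b) is generated by gcd(a, b). Compute gcd(450, 140) with the extended Euclidean algorithm, tracking rows (r, s, t) with s·450 + t·140 = r:
  row A: (450, 1, 0)   [1·450 + 0·140 = 450]
  row B: (140, 0, 1)   [0·450 + 1·140 = 140]
  450 = 3·140 + 30   → row C = row A − 3·row B = (30, 1, −3)   [check: 1·450 − 3·140 = 30]
  140 = 4·30 + 20   → row D = row B − 4·row C = (20, −4, 13)   [check: −4·450 + 13·140 = 20]
  30 = 1·20 + 10   → row E = row C − 1·row D = (10, 5, −16)   [check: 5·450 − 16·140 = 10]
  20 = 2·10 + 0   → remainder 0, stop. gcd = 10 (last nonzero row E).
So gcd(450, 140) = 10, with Bézout identity 5·450 − 16·140 = 10. Containment (⊇): the Bézout identity exhibits 10 as an element of (450, 140), giving (10) ⊆ (450, 140). Containment (⊆): since 10 | 450 and 10 | 140 (450 = 10·45, 140 = 10·14), every Z-linear combination of 450 and 140 is divisible by 10, so (450, 140) ⊆ (10). Therefore (450, 140) = (10), d = 10.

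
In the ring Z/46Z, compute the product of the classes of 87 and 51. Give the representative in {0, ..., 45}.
Reduce the factors first: 87 ≡ 41, 51 ≡ 5 (mod 46), so 87 · 51 ≡ 41 · 5 (mod 46). 41 · 5 = 205. Dividing by 46: 205 = 4·46 + 21. So (87 · 51) mod 46 = 21.

Final answer: 21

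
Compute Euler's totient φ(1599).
φ(1599) = 960

φ is multiplicative, with φ(p^e) = p^e − p^(e−1). Factorise 1599 = 3 · 13 · 41. Then
  φ(1599) = (3 − 1) · (13 − 1) · (41 − 1) = 2 · 12 · 40 = 960.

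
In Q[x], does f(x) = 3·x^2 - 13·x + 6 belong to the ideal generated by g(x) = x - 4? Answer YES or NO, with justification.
In Q[x] the ideal (g) consists of all multiples of g, so f ∈ (g) iff g | f, i.e. iff the remainder of f on division by g is 0. Divide f by g (g is monic, so eliminate the leading term of the running remainder at each step):
  leading term 3·x^2: subtract (3·x)·g(x) = 3·x^2 - 12·x, leaving 6 - x
  leading term -x: subtract (-1)·g(x) = 4 - x, leaving 2
The remainder r(x) = 2 ≠ 0 (and deg r < deg g), so g ∤ f, i.e. f ∉ (g).

Final answer: NO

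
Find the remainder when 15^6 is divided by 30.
Use repeated squaring. Binary(6) = 110. Walk through the bits of the exponent 6 left-to-right: at each bit after the leading one, square the running value, then multiply by 15 if the bit is 1 (always reducing mod 30):
  bit 1 = 1 (leading): start with 15.
  bit 2 = 1: square 15^2 = 225 ≡ 15; bit is 1, so multiply 15·15 = 225 ≡ 15 (mod 30).
  bit 3 = 0: square 15^2 = 225 ≡ 15 (mod 30).
Final value: 15^6 ≡ 15 (mod 30).

Final answer: 15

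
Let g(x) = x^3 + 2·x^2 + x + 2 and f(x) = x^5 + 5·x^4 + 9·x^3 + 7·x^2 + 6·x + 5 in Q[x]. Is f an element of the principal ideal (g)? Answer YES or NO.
NO

In Q[x] the ideal (g) consists of all multiples of g, so f ∈ (g) iff g | f, i.e. iff the remainder of f on division by g is 0. Divide f by g (g is monic, so eliminate the leading term of the running remainder at each step):
  leading term x^5: subtract (x^2)·g(x) = x^5 + 2·x^4 + x^3 + 2·x^2, leaving 3·x^4 + 8·x^3 + 5·x^2 + 6·x + 5
  leading term 3·x^4: subtract (3·x)·g(x) = 3·x^4 + 6·x^3 + 3·x^2 + 6·x, leaving 2·x^3 + 2·x^2 + 5
  leading term 2·x^3: subtract (2)·g(x) = 2·x^3 + 4·x^2 + 2·x + 4, leaving -2·x^2 - 2·x + 1
The remainder r(x) = -2·x^2 - 2·x + 1 ≠ 0 (and deg r < deg g), so g ∤ f, i.e. f ∉ (g).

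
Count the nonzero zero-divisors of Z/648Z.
Z/648Z has 431 nonzero zero-divisors

In Z/648Z each nonzero element is either a unit (gcd with 648 is 1) or a zero-divisor (gcd > 1). The number of units is φ(648): factorise 648 = 2^3 · 3^4, so φ(648) = (2^3 − 2^2) · (3^4 − 3^3) = 4 · 54 = 216. The nonzero elements number 648 − 1 = 647. Hence the nonzero zero-divisors number 647 − 216 = 431.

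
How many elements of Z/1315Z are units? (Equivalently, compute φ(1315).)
An element a ∈ Z/1315Z is a unit iff gcd(a, 1315) = 1, so the number of units is φ(1315). φ is multiplicative, with φ(p^e) = p^e − p^(e−1). Factorise 1315 = 5 · 263. Then
  φ(1315) = (5 − 1) · (263 − 1) = 4 · 262 = 1048.

Final answer: Z/1315Z has φ(1315) = 1048 units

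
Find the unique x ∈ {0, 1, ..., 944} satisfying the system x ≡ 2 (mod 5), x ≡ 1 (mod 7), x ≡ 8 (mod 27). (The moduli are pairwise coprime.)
The moduli 5, 7, 27 are pairwise coprime, so by the CRT there is a unique solution mod 5·7·27 = 945.
Solve by successive substitution. Start with x ≡ 2 (mod 5).
  Combine with x ≡ 1 (mod 7): write x = 2 + 5·t and require 2 + 5·t ≡ 1 (mod 7), i.e. 5·t ≡ 1 − 2 ≡ 6 (mod 7). Since 5^(−1) ≡ 3 (mod 7), t ≡ 3·6 ≡ 4 (mod 7). So x ≡ 2 + 5·4 = 22 (mod 35).
  Combine with x ≡ 8 (mod 27): write x = 22 + 35·t and require 22 + 35·t ≡ 8 (mod 27), i.e. 35·t ≡ 8 − 22 ≡ 13 (mod 27). Since 35^(−1) ≡ 17 (mod 27) (35 ≡ 8 (mod 27)), t ≡ 17·13 ≡ 5 (mod 27). So x ≡ 22 + 35·5 = 197 (mod 945).
Unique solution in [0, 945): x = 197.

Final answer: x ≡ 197 (mod 945); the representative in [0, 945) is 197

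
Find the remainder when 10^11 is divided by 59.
Use repeated squaring. Binary(11) = 1011. Walk through the bits of the exponent 11 left-to-right: at each bit after the leading one, square the running value, then multiply by 10 if the bit is 1 (always reducing mod 59):
  bit 1 = 1 (leading): start with 10.
  bit 2 = 0: square 10^2 = 100 ≡ 41 (mod 59).
  bit 3 = 1: square 41^2 = 1681 ≡ 29; bit is 1, so multiply 29·10 = 290 ≡ 54 (mod 59).
  bit 4 = 1: square 54^2 = 2916 ≡ 25; bit is 1, so multiply 25·10 = 250 ≡ 14 (mod 59).
Final value: 10^11 ≡ 14 (mod 59).

Final answer: 14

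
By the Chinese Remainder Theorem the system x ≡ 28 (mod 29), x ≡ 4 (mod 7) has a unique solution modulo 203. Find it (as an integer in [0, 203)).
x ≡ 144 (mod 203); the representative in [0, 203) is 144

The moduli 29, 7 are pairwise coprime, so by the CRT there is a unique solution mod 29·7 = 203.
Solve by successive substitution. Start with x ≡ 28 (mod 29).
  Combine with x ≡ 4 (mod 7): write x = 28 + 29·t and require 28 + 29·t ≡ 4 (mod 7), i.e. 29·t ≡ 4 − 28 ≡ 4 (mod 7). Since 29^(−1) ≡ 1 (mod 7) (29 ≡ 1 (mod 7)), t ≡ 1·4 ≡ 4 (mod 7). So x ≡ 28 + 29·4 = 144 (mod 203).
Unique solution in [0, 203): x = 144.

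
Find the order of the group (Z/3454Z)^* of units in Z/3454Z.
(Z/3454Z)^* consists of the classes a with gcd(a, 3454) = 1, so its order is φ(3454). φ is multiplicative, with φ(p^e) = p^e − p^(e−1). Factorise 3454 = 2 · 11 · 157. Then
  φ(3454) = (2 − 1) · (11 − 1) · (157 − 1) = 1 · 10 · 156 = 1560.
Thus |(Z/3454Z)^*| = 1560.

Final answer: |(Z/3454Z)^*| = 1560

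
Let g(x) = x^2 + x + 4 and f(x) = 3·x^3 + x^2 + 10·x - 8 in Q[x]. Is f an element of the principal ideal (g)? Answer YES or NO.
YES

In Q[x] the ideal (g) consists of all multiples of g, so f ∈ (g) iff g | f, i.e. iff the remainder of f on division by g is 0. Divide f by g (g is monic, so eliminate the leading term of the running remainder at each step):
  leading term 3·x^3: subtract (3·x)·g(x) = 3·x^3 + 3·x^2 + 12·x, leaving -2·x^2 - 2·x - 8
  leading term -2·x^2: subtract (-2)·g(x) = -2·x^2 - 2·x - 8, leaving 0
The remainder is 0, so f(x) = g(x) · h(x) with h(x) = 3·x - 2. Hence g | f, i.e. f ∈ (g).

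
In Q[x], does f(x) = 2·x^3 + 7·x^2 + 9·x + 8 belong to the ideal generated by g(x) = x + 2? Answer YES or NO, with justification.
NO

In Q[x] the ideal (g) consists of all multiples of g, so f ∈ (g) iff g | f, i.e. iff the remainder of f on division by g is 0. Divide f by g (g is monic, so eliminate the leading term of the running remainder at each step):
  leading term 2·x^3: subtract (2·x^2)·g(x) = 2·x^3 + 4·x^2, leaving 3·x^2 + 9·x + 8
  leading term 3·x^2: subtract (3·x)·g(x) = 3·x^2 + 6·x, leaving 3·x + 8
  leading term 3·x: subtract (3)·g(x) = 3·x + 6, leaving 2
The remainder r(x) = 2 ≠ 0 (and deg r < deg g), so g ∤ f, i.e. f ∉ (g).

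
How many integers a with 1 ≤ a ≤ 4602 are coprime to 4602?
1392

The number of a ∈ {1, ..., 4602} with gcd(a, 4602) = 1 is by definition Euler's totient φ(4602). φ is multiplicative, with φ(p^e) = p^e − p^(e−1). Factorise 4602 = 2 · 3 · 13 · 59. Then
  φ(4602) = (2 − 1) · (3 − 1) · (13 − 1) · (59 − 1) = 1 · 2 · 12 · 58 = 1392.
So there are 1392 such integers.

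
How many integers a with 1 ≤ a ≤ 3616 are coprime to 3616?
The number of a ∈ {1, ..., 3616} with gcd(a, 3616) = 1 is by definition Euler's totient φ(3616). φ is multiplicative, with φ(p^e) = p^e − p^(e−1). Factorise 3616 = 2^5 · 113. Then
  φ(3616) = (2^5 − 2^4) · (113 − 1) = 16 · 112 = 1792.
So there are 1792 such integers.

Final answer: 1792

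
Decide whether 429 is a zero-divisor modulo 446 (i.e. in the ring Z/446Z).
NO

gcd(429, 446) = 1, so 429 is a unit in Z/446Z (it has a multiplicative inverse). A unit cannot be a zero-divisor: if 429·b ≡ 0 then multiplying both sides by 429^(−1) gives b ≡ 0. So 429 is not a zero-divisor.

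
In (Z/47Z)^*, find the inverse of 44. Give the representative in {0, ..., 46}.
44^(−1) ≡ 31 (mod 47)

Apply the extended Euclidean algorithm to (47, 44), tracking rows (r, s, t) with s·47 + t·44 = r. Each division r_prev = q·r_cur + r_new produces the new row as (previous row) − q·(current row):
  row A: (47, 1, 0)   [1·47 + 0·44 = 47]
  row B: (44, 0, 1)   [0·47 + 1·44 = 44]
  47 = 1·44 + 3   → row C = row A − 1·row B = (3, 1, −1)   [check: 1·47 − 1·44 = 3]
  44 = 14·3 + 2   → row D = row B − 14·row C = (2, −14, 15)   [check: −14·47 + 15·44 = 2]
  3 = 1·2 + 1   → row E = row C − 1·row D = (1, 15, −16)   [check: 15·47 − 16·44 = 1]
  2 = 2·1 + 0   → remainder 0, stop. gcd = 1 (last nonzero row E).
The gcd is 1, so 44 is invertible mod 47. The last nonzero row gives 15·47 − 16·44 = 1, so t = −16. So 44^(−1) ≡ −16 ≡ 31 (mod 47). Verify: 44 · 31 = 1364 ≡ 1 (mod 47). ✓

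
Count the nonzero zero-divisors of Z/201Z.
In Z/201Z each nonzero element is either a unit (gcd with 201 is 1) or a zero-divisor (gcd > 1). The number of units is φ(201): factorise 201 = 3 · 67, so φ(201) = (3 − 1) · (67 − 1) = 2 · 66 = 132. The nonzero elements number 201 − 1 = 200. Hence the nonzero zero-divisors number 200 − 132 = 68.

Final answer: Z/201Z has 68 nonzero zero-divisors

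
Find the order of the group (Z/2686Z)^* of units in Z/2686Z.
(Z/2686Z)^* consists of the classes a with gcd(a, 2686) = 1, so its order is φ(2686). φ is multiplicative, with φ(p^e) = p^e − p^(e−1). Factorise 2686 = 2 · 17 · 79. Then
  φ(2686) = (2 − 1) · (17 − 1) · (79 − 1) = 1 · 16 · 78 = 1248.
Thus |(Z/2686Z)^*| = 1248.

Final answer: |(Z/2686Z)^*| = 1248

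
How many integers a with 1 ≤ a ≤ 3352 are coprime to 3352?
The number of a ∈ {1, ..., 3352} with gcd(a, 3352) = 1 is by definition Euler's totient φ(3352). φ is multiplicative, with φ(p^e) = p^e − p^(e−1). Factorise 3352 = 2^3 · 419. Then
  φ(3352) = (2^3 − 2^2) · (419 − 1) = 4 · 418 = 1672.
So there are 1672 such integers.

Final answer: 1672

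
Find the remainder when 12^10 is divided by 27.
Use repeated squaring. Binary(10) = 1010. Walk through the bits of the exponent 10 left-to-right: at each bit after the leading one, square the running value, then multiply by 12 if the bit is 1 (always reducing mod 27):
  bit 1 = 1 (leading): start with 12.
  bit 2 = 0: square 12^2 = 144 ≡ 9 (mod 27).
  bit 3 = 1: square 9^2 = 81 ≡ 0; bit is 1, so multiply 0·12 = 0 (mod 27).
  bit 4 = 0: square 0^2 = 0 (mod 27).
Final value: 12^10 ≡ 0 (mod 27).

Final answer: 0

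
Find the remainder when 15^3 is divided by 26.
Use repeated squaring. Binary(3) = 11. Walk through the bits of the exponent 3 left-to-right: at each bit after the leading one, square the running value, then multiply by 15 if the bit is 1 (always reducing mod 26):
  bit 1 = 1 (leading): start with 15.
  bit 2 = 1: square 15^2 = 225 ≡ 17; bit is 1, so multiply 17·15 = 255 ≡ 21 (mod 26).
Final value: 15^3 ≡ 21 (mod 26).

Final answer: 21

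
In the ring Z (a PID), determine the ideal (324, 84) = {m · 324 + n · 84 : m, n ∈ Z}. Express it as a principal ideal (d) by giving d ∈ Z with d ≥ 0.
(324, 84) = (12); d = 12

In the PID Z, (a, b) is generated by gcd(a, b). Compute gcd(324, 84) with the extended Euclidean algorithm, tracking rows (r, s, t) with s·324 + t·84 = r:
  row A: (324, 1, 0)   [1·324 + 0·84 = 324]
  row B: (84, 0, 1)   [0·324 + 1·84 = 84]
  324 = 3·84 + 72   → row C = row A − 3·row B = (72, 1, −3)   [check: 1·324 − 3·84 = 72]
  84 = 1·72 + 12   → row D = row B − 1·row C = (12, −1, 4)   [check: −1·324 + 4·84 = 12]
  72 = 6·12 + 0   → remainder 0, stop. gcd = 12 (last nonzero row D).
So gcd(324, 84) = 12, with Bézout identity −1·324 + 4·84 = 12. Containment (⊇): the Bézout identity exhibits 12 as an element of (324, 84), giving (12) ⊆ (324, 84). Containment (⊆): since 12 | 324 and 12 | 84 (324 = 12·27, 84 = 12·7), every Z-linear combination of 324 and 84 is divisible by 12, so (324, 84) ⊆ (12). Therefore (324, 84) = (12), d = 12.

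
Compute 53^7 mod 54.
Use repeated squaring. Binary(7) = 111. Walk through the bits of the exponent 7 left-to-right: at each bit after the leading one, square the running value, then multiply by 53 if the bit is 1 (always reducing mod 54):
  bit 1 = 1 (leading): start with 53.
  bit 2 = 1: square 53^2 = 2809 ≡ 1; bit is 1, so multiply 1·53 = 53 (mod 54).
  bit 3 = 1: square 53^2 = 2809 ≡ 1; bit is 1, so multiply 1·53 = 53 (mod 54).
Final value: 53^7 ≡ 53 (mod 54).

Final answer: 53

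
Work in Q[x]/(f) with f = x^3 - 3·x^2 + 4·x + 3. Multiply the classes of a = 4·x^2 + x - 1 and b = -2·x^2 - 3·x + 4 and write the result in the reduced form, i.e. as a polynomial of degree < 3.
First multiply in Q[x] without reducing: a · b = -8·x^4 - 14·x^3 + 15·x^2 + 7·x - 4. Now divide by f(x) = x^3 - 3·x^2 + 4·x + 3, eliminating the leading term at each step:
  leading term -8·x^4: subtract (-8·x)·f(x) = -8·x^4 + 24·x^3 - 32·x^2 - 24·x, leaving -38·x^3 + 47·x^2 + 31·x - 4
  leading term -38·x^3: subtract (-38)·f(x) = -38·x^3 + 114·x^2 - 152·x - 114, leaving -67·x^2 + 183·x + 110
The degree is now < 3, so this is the remainder. Hence a · b ≡ -67·x^2 + 183·x + 110 in Q[x]/(f).

Final answer: a · b ≡ -67·x^2 + 183·x + 110 (mod f(x))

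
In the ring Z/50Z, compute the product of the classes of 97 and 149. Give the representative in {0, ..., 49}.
Reduce the factors first: 97 ≡ 47, 149 ≡ 49 (mod 50), so 97 · 149 ≡ 47 · 49 (mod 50). 47 · 49 = 2303. Dividing by 50: 2303 = 46·50 + 3. So (97 · 149) mod 50 = 3.

Final answer: 3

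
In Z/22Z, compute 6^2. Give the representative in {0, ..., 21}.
Use repeated squaring. Binary(2) = 10. Walk through the bits of the exponent 2 left-to-right: at each bit after the leading one, square the running value, then multiply by 6 if the bit is 1 (always reducing mod 22):
  bit 1 = 1 (leading): start with 6.
  bit 2 = 0: square 6^2 = 36 ≡ 14 (mod 22).
Final value: 6^2 ≡ 14 (mod 22).

Final answer: 14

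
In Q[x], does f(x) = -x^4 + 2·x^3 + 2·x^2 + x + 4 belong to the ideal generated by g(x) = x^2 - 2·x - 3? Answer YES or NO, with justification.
NO

In Q[x] the ideal (g) consists of all multiples of g, so f ∈ (g) iff g | f, i.e. iff the remainder of f on division by g is 0. Divide f by g (g is monic, so eliminate the leading term of the running remainder at each step):
  leading term -x^4: subtract (-x^2)·g(x) = -x^4 + 2·x^3 + 3·x^2, leaving -x^2 + x + 4
  leading term -x^2: subtract (-1)·g(x) = -x^2 + 2·x + 3, leaving 1 - x
The remainder r(x) = 1 - x ≠ 0 (and deg r < deg g), so g ∤ f, i.e. f ∉ (g).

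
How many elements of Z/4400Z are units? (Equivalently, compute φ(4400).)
An element a ∈ Z/4400Z is a unit iff gcd(a, 4400) = 1, so the number of units is φ(4400). φ is multiplicative, with φ(p^e) = p^e − p^(e−1). Factorise 4400 = 2^4 · 5^2 · 11. Then
  φ(4400) = (2^4 − 2^3) · (5^2 − 5^1) · (11 − 1) = 8 · 20 · 10 = 1600.

Final answer: Z/4400Z has φ(4400) = 1600 units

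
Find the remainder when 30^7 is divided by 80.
Use repeated squaring. Binary(7) = 111. Walk through the bits of the exponent 7 left-to-right: at each bit after the leading one, square the running value, then multiply by 30 if the bit is 1 (always reducing mod 80):
  bit 1 = 1 (leading): start with 30.
  bit 2 = 1: square 30^2 = 900 ≡ 20; bit is 1, so multiply 20·30 = 600 ≡ 40 (mod 80).
  bit 3 = 1: square 40^2 = 1600 ≡ 0; bit is 1, so multiply 0·30 = 0 (mod 80).
Final value: 30^7 ≡ 0 (mod 80).

Final answer: 0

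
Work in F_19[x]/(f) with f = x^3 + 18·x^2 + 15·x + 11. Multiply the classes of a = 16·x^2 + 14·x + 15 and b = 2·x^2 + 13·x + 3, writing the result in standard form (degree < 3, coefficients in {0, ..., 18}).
a · b ≡ 10·x^2 + 7·x + 4 (mod f(x))

Multiply as integer polynomials: a · b = 32·x^4 + 236·x^3 + 260·x^2 + 237·x + 45. Reducing coefficients mod 19: a · b ≡ 13·x^4 + 8·x^3 + 13·x^2 + 9·x + 7. Now divide by f(x) = x^3 + 18·x^2 + 15·x + 11 in F_19[x], eliminating the leading term at each step:
  leading term 13·x^4: subtract (13·x)·f(x) = 13·x^4 + 6·x^3 + 5·x^2 + 10·x, leaving 2·x^3 + 8·x^2 + 18·x + 7 (coefficients mod 19)
  leading term 2·x^3: subtract (2)·f(x) = 2·x^3 + 17·x^2 + 11·x + 3, leaving 10·x^2 + 7·x + 4 (coefficients mod 19)
The degree is now < 3, so this is the remainder. Hence a · b ≡ 10·x^2 + 7·x + 4 in F_19[x]/(f).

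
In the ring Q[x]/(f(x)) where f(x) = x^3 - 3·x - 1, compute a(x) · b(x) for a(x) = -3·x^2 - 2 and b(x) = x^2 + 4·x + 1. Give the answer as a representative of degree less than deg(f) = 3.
a · b ≡ -14·x^2 - 47·x - 14 (mod f(x))

First multiply in Q[x] without reducing: a · b = -3·x^4 - 12·x^3 - 5·x^2 - 8·x - 2. Now divide by f(x) = x^3 - 3·x - 1, eliminating the leading term at each step:
  leading term -3·x^4: subtract (-3·x)·f(x) = -3·x^4 + 9·x^2 + 3·x, leaving -12·x^3 - 14·x^2 - 11·x - 2
  leading term -12·x^3: subtract (-12)·f(x) = -12·x^3 + 36·x + 12, leaving -14·x^2 - 47·x - 14
The degree is now < 3, so this is the remainder. Hence a · b ≡ -14·x^2 - 47·x - 14 in Q[x]/(f).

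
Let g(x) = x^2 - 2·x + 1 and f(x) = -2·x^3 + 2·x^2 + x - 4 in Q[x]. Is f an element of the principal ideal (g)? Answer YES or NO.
NO

In Q[x] the ideal (g) consists of all multiples of g, so f ∈ (g) iff g | f, i.e. iff the remainder of f on division by g is 0. Divide f by g (g is monic, so eliminate the leading term of the running remainder at each step):
  leading term -2·x^3: subtract (-2·x)·g(x) = -2·x^3 + 4·x^2 - 2·x, leaving -2·x^2 + 3·x - 4
  leading term -2·x^2: subtract (-2)·g(x) = -2·x^2 + 4·x - 2, leaving -x - 2
The remainder r(x) = -x - 2 ≠ 0 (and deg r < deg g), so g ∤ f, i.e. f ∉ (g).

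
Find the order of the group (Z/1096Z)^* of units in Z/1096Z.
(Z/1096Z)^* consists of the classes a with gcd(a, 1096) = 1, so its order is φ(1096). φ is multiplicative, with φ(p^e) = p^e − p^(e−1). Factorise 1096 = 2^3 · 137. Then
  φ(1096) = (2^3 − 2^2) · (137 − 1) = 4 · 136 = 544.
Thus |(Z/1096Z)^*| = 544.

Final answer: |(Z/1096Z)^*| = 544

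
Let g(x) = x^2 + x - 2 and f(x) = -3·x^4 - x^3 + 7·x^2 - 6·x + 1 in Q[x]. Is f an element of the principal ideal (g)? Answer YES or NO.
NO

In Q[x] the ideal (g) consists of all multiples of g, so f ∈ (g) iff g | f, i.e. iff the remainder of f on division by g is 0. Divide f by g (g is monic, so eliminate the leading term of the running remainder at each step):
  leading term -3·x^4: subtract (-3·x^2)·g(x) = -3·x^4 - 3·x^3 + 6·x^2, leaving 2·x^3 + x^2 - 6·x + 1
  leading term 2·x^3: subtract (2·x)·g(x) = 2·x^3 + 2·x^2 - 4·x, leaving -x^2 - 2·x + 1
  leading term -x^2: subtract (-1)·g(x) = -x^2 - x + 2, leaving -x - 1
The remainder r(x) = -x - 1 ≠ 0 (and deg r < deg g), so g ∤ f, i.e. f ∉ (g).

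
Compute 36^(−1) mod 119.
Apply the extended Euclidean algorithm to (119, 36), tracking rows (r, s, t) with s·119 + t·36 = r. Each division r_prev = q·r_cur + r_new produces the new row as (previous row) − q·(current row):
  row A: (119, 1, 0)   [1·119 + 0·36 = 119]
  row B: (36, 0, 1)   [0·119 + 1·36 = 36]
  119 = 3·36 + 11   → row C = row A − 3·row B = (11, 1, −3)   [check: 1·119 − 3·36 = 11]
  36 = 3·11 + 3   → row D = row B − 3·row C = (3, −3, 10)   [check: −3·119 + 10·36 = 3]
  11 = 3·3 + 2   → row E = row C − 3·row D = (2, 10, −33)   [check: 10·119 − 33·36 = 2]
  3 = 1·2 + 1   → row F = row D − 1·row E = (1, −13, 43)   [check: −13·119 + 43·36 = 1]
  2 = 2·1 + 0   → remainder 0, stop. gcd = 1 (last nonzero row F).
The gcd is 1, so 36 is invertible mod 119. The last nonzero row gives −13·119 + 43·36 = 1, so t = 43. So 36^(−1) ≡ 43 (mod 119). Verify: 36 · 43 = 1548 ≡ 1 (mod 119). ✓

Final answer: 36^(−1) ≡ 43 (mod 119)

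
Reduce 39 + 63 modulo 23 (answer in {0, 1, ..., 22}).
10

Reduce the summands first: 39 ≡ 16, 63 ≡ 17 (mod 23), so 39 + 63 ≡ 16 + 17 (mod 23). 16 + 17 = 33; 33 = 1·23 + 10, so (39 + 63) mod 23 = 10.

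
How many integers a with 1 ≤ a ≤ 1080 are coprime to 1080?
288

The number of a ∈ {1, ..., 1080} with gcd(a, 1080) = 1 is by definition Euler's totient φ(1080). φ is multiplicative, with φ(p^e) = p^e − p^(e−1). Factorise 1080 = 2^3 · 3^3 · 5. Then
  φ(1080) = (2^3 − 2^2) · (3^3 − 3^2) · (5 − 1) = 4 · 18 · 4 = 288.
So there are 288 such integers.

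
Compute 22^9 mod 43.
Use repeated squaring. Binary(9) = 1001. Walk through the bits of the exponent 9 left-to-right: at each bit after the leading one, square the running value, then multiply by 22 if the bit is 1 (always reducing mod 43):
  bit 1 = 1 (leading): start with 22.
  bit 2 = 0: square 22^2 = 484 ≡ 11 (mod 43).
  bit 3 = 0: square 11^2 = 121 ≡ 35 (mod 43).
  bit 4 = 1: square 35^2 = 1225 ≡ 21; bit is 1, so multiply 21·22 = 462 ≡ 32 (mod 43).
Final value: 22^9 ≡ 32 (mod 43).

Final answer: 32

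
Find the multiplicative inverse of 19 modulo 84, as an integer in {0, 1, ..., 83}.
Apply the extended Euclidean algorithm to (84, 19), tracking rows (r, s, t) with s·84 + t·19 = r. Each division r_prev = q·r_cur + r_new produces the new row as (previous row) − q·(current row):
  row A: (84, 1, 0)   [1·84 + 0·19 = 84]
  row B: (19, 0, 1)   [0·84 + 1·19 = 19]
  84 = 4·19 + 8   → row C = row A − 4·row B = (8, 1, −4)   [check: 1·84 − 4·19 = 8]
  19 = 2·8 + 3   → row D = row B − 2·row C = (3, −2, 9)   [check: −2·84 + 9·19 = 3]
  8 = 2·3 + 2   → row E = row C − 2·row D = (2, 5, −22)   [check: 5·84 − 22·19 = 2]
  3 = 1·2 + 1   → row F = row D − 1·row E = (1, −7, 31)   [check: −7·84 + 31·19 = 1]
  2 = 2·1 + 0   → remainder 0, stop. gcd = 1 (last nonzero row F).
The gcd is 1, so 19 is invertible mod 84. The last nonzero row gives −7·84 + 31·19 = 1, so t = 31. So 19^(−1) ≡ 31 (mod 84). Verify: 19 · 31 = 589 ≡ 1 (mod 84). ✓

Final answer: 19^(−1) ≡ 31 (mod 84)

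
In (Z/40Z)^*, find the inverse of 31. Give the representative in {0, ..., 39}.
31^(−1) ≡ 31 (mod 40)

Apply the extended Euclidean algorithm to (40, 31), tracking rows (r, s, t) with s·40 + t·31 = r. Each division r_prev = q·r_cur + r_new produces the new row as (previous row) − q·(current row):
  row A: (40, 1, 0)   [1·40 + 0·31 = 40]
  row B: (31, 0, 1)   [0·40 + 1·31 = 31]
  40 = 1·31 + 9   → row C = row A − 1·row B = (9, 1, −1)   [check: 1·40 − 1·31 = 9]
  31 = 3·9 + 4   → row D = row B − 3·row C = (4, −3, 4)   [check: −3·40 + 4·31 = 4]
  9 = 2·4 + 1   → row E = row C − 2·row D = (1, 7, −9)   [check: 7·40 − 9·31 = 1]
  4 = 4·1 + 0   → remainder 0, stop. gcd = 1 (last nonzero row E).
The gcd is 1, so 31 is invertible mod 40. The last nonzero row gives 7·40 − 9·31 = 1, so t = −9. So 31^(−1) ≡ −9 ≡ 31 (mod 40). Verify: 31 · 31 = 961 ≡ 1 (mod 40). ✓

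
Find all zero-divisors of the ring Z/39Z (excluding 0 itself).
nonzero zero-divisors of Z/39Z = {3, 6, 9, 12, 13, 15, 18, 21, 24, 26, 27, 30, 33, 36}

An element a ∈ Z/39Z (with a ≠ 0) is a zero-divisor iff gcd(a, 39) > 1 (because a is a unit precisely when gcd(a, n) = 1, and in Z/nZ every nonzero, non-unit element is a zero-divisor). Scan a = 1, ..., 38 and keep those with gcd(a, 39) > 1:
  gcd(3, 39) = 3, gcd(6, 39) = 3, gcd(9, 39) = 3, gcd(12, 39) = 3, gcd(13, 39) = 13, gcd(15, 39) = 3, gcd(18, 39) = 3, gcd(21, 39) = 3, gcd(24, 39) = 3, gcd(26, 39) = 13, gcd(27, 39) = 3, gcd(30, 39) = 3, gcd(33, 39) = 3, gcd(36, 39) = 3.
All other a ∈ {1, ..., 38} have gcd(a, 39) = 1 and are units. So the nonzero zero-divisors are exactly the 14 values of a appearing in this scan.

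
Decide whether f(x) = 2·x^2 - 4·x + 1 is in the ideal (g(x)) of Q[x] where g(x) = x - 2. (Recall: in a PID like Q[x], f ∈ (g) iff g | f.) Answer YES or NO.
In Q[x] the ideal (g) consists of all multiples of g, so f ∈ (g) iff g | f, i.e. iff the remainder of f on division by g is 0. Divide f by g (g is monic, so eliminate the leading term of the running remainder at each step):
  leading term 2·x^2: subtract (2·x)·g(x) = 2·x^2 - 4·x, leaving 1
The remainder r(x) = 1 ≠ 0 (and deg r < deg g), so g ∤ f, i.e. f ∉ (g).

Final answer: NO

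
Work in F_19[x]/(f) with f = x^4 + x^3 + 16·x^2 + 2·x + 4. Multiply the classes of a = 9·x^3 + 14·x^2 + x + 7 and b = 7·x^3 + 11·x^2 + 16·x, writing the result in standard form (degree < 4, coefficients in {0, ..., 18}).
a · b ≡ 10·x^3 + 7·x^2 + 15·x + 4 (mod f(x))

Multiply as integer polynomials: a · b = 63·x^6 + 197·x^5 + 305·x^4 + 284·x^3 + 93·x^2 + 112·x. Reducing coefficients mod 19: a · b ≡ 6·x^6 + 7·x^5 + x^4 + 18·x^3 + 17·x^2 + 17·x. Now divide by f(x) = x^4 + x^3 + 16·x^2 + 2·x + 4 in F_19[x], eliminating the leading term at each step:
  leading term 6·x^6: subtract (6·x^2)·f(x) = 6·x^6 + 6·x^5 + x^4 + 12·x^3 + 5·x^2, leaving x^5 + 6·x^3 + 12·x^2 + 17·x (coefficients mod 19)
  leading term x^5: subtract (x)·f(x) = x^5 + x^4 + 16·x^3 + 2·x^2 + 4·x, leaving 18·x^4 + 9·x^3 + 10·x^2 + 13·x (coefficients mod 19)
  leading term 18·x^4: subtract (18)·f(x) = 18·x^4 + 18·x^3 + 3·x^2 + 17·x + 15, leaving 10·x^3 + 7·x^2 + 15·x + 4 (coefficients mod 19)
The degree is now < 4, so this is the remainder. Hence a · b ≡ 10·x^3 + 7·x^2 + 15·x + 4 in F_19[x]/(f).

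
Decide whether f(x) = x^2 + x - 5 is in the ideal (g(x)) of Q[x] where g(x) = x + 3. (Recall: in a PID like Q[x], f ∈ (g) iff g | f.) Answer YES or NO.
NO

In Q[x] the ideal (g) consists of all multiples of g, so f ∈ (g) iff g | f, i.e. iff the remainder of f on division by g is 0. Divide f by g (g is monic, so eliminate the leading term of the running remainder at each step):
  leading term x^2: subtract (x)·g(x) = x^2 + 3·x, leaving -2·x - 5
  leading term -2·x: subtract (-2)·g(x) = -2·x - 6, leaving 1
The remainder r(x) = 1 ≠ 0 (and deg r < deg g), so g ∤ f, i.e. f ∉ (g).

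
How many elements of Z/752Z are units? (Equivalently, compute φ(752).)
An element a ∈ Z/752Z is a unit iff gcd(a, 752) = 1, so the number of units is φ(752). φ is multiplicative, with φ(p^e) = p^e − p^(e−1). Factorise 752 = 2^4 · 47. Then
  φ(752) = (2^4 − 2^3) · (47 − 1) = 8 · 46 = 368.

Final answer: Z/752Z has φ(752) = 368 units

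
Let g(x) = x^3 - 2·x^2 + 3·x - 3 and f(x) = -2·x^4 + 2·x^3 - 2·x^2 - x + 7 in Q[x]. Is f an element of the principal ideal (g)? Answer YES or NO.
NO

In Q[x] the ideal (g) consists of all multiples of g, so f ∈ (g) iff g | f, i.e. iff the remainder of f on division by g is 0. Divide f by g (g is monic, so eliminate the leading term of the running remainder at each step):
  leading term -2·x^4: subtract (-2·x)·g(x) = -2·x^4 + 4·x^3 - 6·x^2 + 6·x, leaving -2·x^3 + 4·x^2 - 7·x + 7
  leading term -2·x^3: subtract (-2)·g(x) = -2·x^3 + 4·x^2 - 6·x + 6, leaving 1 - x
The remainder r(x) = 1 - x ≠ 0 (and deg r < deg g), so g ∤ f, i.e. f ∉ (g).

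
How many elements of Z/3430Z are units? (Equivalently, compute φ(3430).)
An element a ∈ Z/3430Z is a unit iff gcd(a, 3430) = 1, so the number of units is φ(3430). φ is multiplicative, with φ(p^e) = p^e − p^(e−1). Factorise 3430 = 2 · 5 · 7^3. Then
  φ(3430) = (2 − 1) · (5 − 1) · (7^3 − 7^2) = 1 · 4 · 294 = 1176.

Final answer: Z/3430Z has φ(3430) = 1176 units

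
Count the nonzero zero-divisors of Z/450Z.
In Z/450Z each nonzero element is either a unit (gcd with 450 is 1) or a zero-divisor (gcd > 1). The number of units is φ(450): factorise 450 = 2 · 3^2 · 5^2, so φ(450) = (2 − 1) · (3^2 − 3^1) · (5^2 − 5^1) = 1 · 6 · 20 = 120. The nonzero elements number 450 − 1 = 449. Hence the nonzero zero-divisors number 449 − 120 = 329.

Final answer: Z/450Z has 329 nonzero zero-divisors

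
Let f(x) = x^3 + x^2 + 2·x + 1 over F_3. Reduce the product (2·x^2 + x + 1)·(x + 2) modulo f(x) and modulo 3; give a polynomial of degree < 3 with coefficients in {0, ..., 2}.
Multiply as integer polynomials: a · b = 2·x^3 + 5·x^2 + 3·x + 2. Reducing coefficients mod 3: a · b ≡ 2·x^3 + 2·x^2 + 2. Now divide by f(x) = x^3 + x^2 + 2·x + 1 in F_3[x], eliminating the leading term at each step:
  leading term 2·x^3: subtract (2)·f(x) = 2·x^3 + 2·x^2 + x + 2, leaving 2·x (coefficients mod 3)
The degree is now < 3, so this is the remainder. Hence a · b ≡ 2·x in F_3[x]/(f).

Final answer: a · b ≡ 2·x (mod f(x))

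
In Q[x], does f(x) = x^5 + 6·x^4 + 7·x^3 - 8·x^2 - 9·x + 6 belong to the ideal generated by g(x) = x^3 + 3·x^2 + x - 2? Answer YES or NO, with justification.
In Q[x] the ideal (g) consists of all multiples of g, so f ∈ (g) iff g | f, i.e. iff the remainder of f on division by g is 0. Divide f by g (g is monic, so eliminate the leading term of the running remainder at each step):
  leading term x^5: subtract (x^2)·g(x) = x^5 + 3·x^4 + x^3 - 2·x^2, leaving 3·x^4 + 6·x^3 - 6·x^2 - 9·x + 6
  leading term 3·x^4: subtract (3·x)·g(x) = 3·x^4 + 9·x^3 + 3·x^2 - 6·x, leaving -3·x^3 - 9·x^2 - 3·x + 6
  leading term -3·x^3: subtract (-3)·g(x) = -3·x^3 - 9·x^2 - 3·x + 6, leaving 0
The remainder is 0, so f(x) = g(x) · h(x) with h(x) = x^2 + 3·x - 3. Hence g | f, i.e. f ∈ (g).

Final answer: YES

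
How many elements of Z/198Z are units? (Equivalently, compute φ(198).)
An element a ∈ Z/198Z is a unit iff gcd(a, 198) = 1, so the number of units is φ(198). φ is multiplicative, with φ(p^e) = p^e − p^(e−1). Factorise 198 = 2 · 3^2 · 11. Then
  φ(198) = (2 − 1) · (3^2 − 3^1) · (11 − 1) = 1 · 6 · 10 = 60.

Final answer: Z/198Z has φ(198) = 60 units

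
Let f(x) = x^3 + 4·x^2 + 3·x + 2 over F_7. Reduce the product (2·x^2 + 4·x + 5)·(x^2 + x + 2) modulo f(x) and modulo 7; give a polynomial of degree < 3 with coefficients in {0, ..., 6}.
a · b ≡ x^2 + x (mod f(x))

Multiply as integer polynomials: a · b = 2·x^4 + 6·x^3 + 13·x^2 + 13·x + 10. Reducing coefficients mod 7: a · b ≡ 2·x^4 + 6·x^3 + 6·x^2 + 6·x + 3. Now divide by f(x) = x^3 + 4·x^2 + 3·x + 2 in F_7[x], eliminating the leading term at each step:
  leading term 2·x^4: subtract (2·x)·f(x) = 2·x^4 + x^3 + 6·x^2 + 4·x, leaving 5·x^3 + 2·x + 3 (coefficients mod 7)
  leading term 5·x^3: subtract (5)·f(x) = 5·x^3 + 6·x^2 + x + 3, leaving x^2 + x (coefficients mod 7)
The degree is now < 3, so this is the remainder. Hence a · b ≡ x^2 + x in F_7[x]/(f).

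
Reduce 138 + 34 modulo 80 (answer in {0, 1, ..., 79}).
Reduce the summands first: 138 ≡ 58 (mod 80), so 138 + 34 ≡ 58 + 34 (mod 80). 58 + 34 = 92; 92 = 1·80 + 12, so (138 + 34) mod 80 = 12.

Final answer: 12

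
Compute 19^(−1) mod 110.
Apply the extended Euclidean algorithm to (110, 19), tracking rows (r, s, t) with s·110 + t·19 = r. Each division r_prev = q·r_cur + r_new produces the new row as (previous row) − q·(current row):
  row A: (110, 1, 0)   [1·110 + 0·19 = 110]
  row B: (19, 0, 1)   [0·110 + 1·19 = 19]
  110 = 5·19 + 15   → row C = row A − 5·row B = (15, 1, −5)   [check: 1·110 − 5·19 = 15]
  19 = 1·15 + 4   → row D = row B − 1·row C = (4, −1, 6)   [check: −1·110 + 6·19 = 4]
  15 = 3·4 + 3   → row E = row C − 3·row D = (3, 4, −23)   [check: 4·110 − 23·19 = 3]
  4 = 1·3 + 1   → row F = row D − 1·row E = (1, −5, 29)   [check: −5·110 + 29·19 = 1]
  3 = 3·1 + 0   → remainder 0, stop. gcd = 1 (last nonzero row F).
The gcd is 1, so 19 is invertible mod 110. The last nonzero row gives −5·110 + 29·19 = 1, so t = 29. So 19^(−1) ≡ 29 (mod 110). Verify: 19 · 29 = 551 ≡ 1 (mod 110). ✓

Final answer: 19^(−1) ≡ 29 (mod 110)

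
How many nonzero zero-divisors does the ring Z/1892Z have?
Z/1892Z has 1051 nonzero zero-divisors

In Z/1892Z each nonzero element is either a unit (gcd with 1892 is 1) or a zero-divisor (gcd > 1). The number of units is φ(1892): factorise 1892 = 2^2 · 11 · 43, so φ(1892) = (2^2 − 2^1) · (11 − 1) · (43 − 1) = 2 · 10 · 42 = 840. The nonzero elements number 1892 − 1 = 1891. Hence the nonzero zero-divisors number 1891 − 840 = 1051.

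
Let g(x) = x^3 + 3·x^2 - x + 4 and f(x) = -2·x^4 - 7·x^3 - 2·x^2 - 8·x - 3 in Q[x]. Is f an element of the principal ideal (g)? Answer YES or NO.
NO

In Q[x] the ideal (g) consists of all multiples of g, so f ∈ (g) iff g | f, i.e. iff the remainder of f on division by g is 0. Divide f by g (g is monic, so eliminate the leading term of the running remainder at each step):
  leading term -2·x^4: subtract (-2·x)·g(x) = -2·x^4 - 6·x^3 + 2·x^2 - 8·x, leaving -x^3 - 4·x^2 - 3
  leading term -x^3: subtract (-1)·g(x) = -x^3 - 3·x^2 + x - 4, leaving -x^2 - x + 1
The remainder r(x) = -x^2 - x + 1 ≠ 0 (and deg r < deg g), so g ∤ f, i.e. f ∉ (g).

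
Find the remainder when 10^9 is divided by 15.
Use repeated squaring. Binary(9) = 1001. Walk through the bits of the exponent 9 left-to-right: at each bit after the leading one, square the running value, then multiply by 10 if the bit is 1 (always reducing mod 15):
  bit 1 = 1 (leading): start with 10.
  bit 2 = 0: square 10^2 = 100 ≡ 10 (mod 15).
  bit 3 = 0: square 10^2 = 100 ≡ 10 (mod 15).
  bit 4 = 1: square 10^2 = 100 ≡ 10; bit is 1, so multiply 10·10 = 100 ≡ 10 (mod 15).
Final value: 10^9 ≡ 10 (mod 15).

Final answer: 10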